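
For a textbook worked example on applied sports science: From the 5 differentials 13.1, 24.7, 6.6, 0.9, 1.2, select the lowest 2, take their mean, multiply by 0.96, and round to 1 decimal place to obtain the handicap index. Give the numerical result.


All differentials: 13.1, 24.7, 6.6, 0.9, 1.2
Sorted: 0.9, 1.2, 6.6, 13.1, 24.7
Best 2: 0.9, 1.2
Average of best = 2.1 / 2 = 1.05
Raw index = 1.05 * 0.96 = 1.008
Handicap index = round(1.008, 1) = 1.0

1.0


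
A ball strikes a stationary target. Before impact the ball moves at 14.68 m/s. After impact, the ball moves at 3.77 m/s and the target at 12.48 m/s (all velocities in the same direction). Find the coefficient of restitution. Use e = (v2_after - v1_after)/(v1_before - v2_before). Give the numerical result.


e = (v2_after - v1_after) / (v1_before - v2_before)
Numerator = 12.48 - 3.77 = 8.71
Denominator = 14.68 - 0 = 14.68
e = 8.71 / 14.68 = 0.5933

0.5933


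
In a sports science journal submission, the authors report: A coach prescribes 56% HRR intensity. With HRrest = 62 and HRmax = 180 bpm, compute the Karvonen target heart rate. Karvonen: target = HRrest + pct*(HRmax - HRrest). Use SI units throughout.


Target = HRrest + pct*(HRmax - HRrest)
Heart rate reserve = HRmax - HRrest = 180 - 62 = 118 bpm
Fraction = 56% = 0.56
Target = 62 + 0.56 * 118
Target = 62 + 66.08 = 128.08 bpm

128.08 bpm


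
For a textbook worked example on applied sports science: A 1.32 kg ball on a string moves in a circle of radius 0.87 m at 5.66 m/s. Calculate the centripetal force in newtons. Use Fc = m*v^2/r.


Fc = m * v^2 / r
v^2 = 5.66^2 = 32.0356
Fc = 1.32 * 32.0356 / 0.87
Fc = 42.287 / 0.87 = 48.6057 N

48.6057 N


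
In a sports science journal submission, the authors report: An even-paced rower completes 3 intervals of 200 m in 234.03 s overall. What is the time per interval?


Split time = total_time / n_laps = 234.03 / 3
Split time = 78.01 s per lap

78.01 s


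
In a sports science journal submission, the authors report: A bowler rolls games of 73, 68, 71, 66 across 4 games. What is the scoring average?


Average = sum / n
Sum = 278
Average = 278 / 4 = 69.5

69.5


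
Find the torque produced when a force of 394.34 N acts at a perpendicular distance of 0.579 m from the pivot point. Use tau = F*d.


tau = F * d
tau = 394.34 * 0.579
tau = 228.3229 N*m

228.3229 N*m


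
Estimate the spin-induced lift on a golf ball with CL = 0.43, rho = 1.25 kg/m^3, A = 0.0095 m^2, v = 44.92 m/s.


FM = 0.5 * CL * rho * A * v^2
FM = 0.5 * 0.43 * 1.25 * 0.0095 * 44.92^2
v^2 = 2017.8064
FM = 0.5 * 0.43 * 1.25 * 0.0095 * 2017.8064 = 5.1517 N

5.1517 N


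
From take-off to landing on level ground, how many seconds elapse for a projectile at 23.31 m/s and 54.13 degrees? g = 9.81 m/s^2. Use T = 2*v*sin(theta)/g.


T = 2*v*sin(theta)/g
sin(theta) = sin(54.13 deg) = 0.8103
T = 2*23.31*0.8103 / 9.81
T = 37.7784 / 9.81 = 3.851 s

3.851 s


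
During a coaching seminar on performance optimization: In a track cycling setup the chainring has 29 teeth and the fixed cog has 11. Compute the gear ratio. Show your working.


GR = front_teeth / rear_teeth
GR = 29 / 11
GR = 2.6364

2.6364


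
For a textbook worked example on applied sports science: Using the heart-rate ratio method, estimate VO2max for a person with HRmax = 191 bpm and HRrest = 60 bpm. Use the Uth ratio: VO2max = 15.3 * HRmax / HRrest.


VO2max = 15.3 * HRmax / HRrest
VO2max = 15.3 * 191 / 60
VO2max = 2922.3 / 60 = 48.705 mL/kg/min

48.705 mL/kg/min


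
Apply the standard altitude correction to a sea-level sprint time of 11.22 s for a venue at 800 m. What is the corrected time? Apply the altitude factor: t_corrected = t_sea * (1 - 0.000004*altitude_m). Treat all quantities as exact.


Correction factor = 1 - 0.000004 * 800 = 0.9968
t_corrected = t_sea * factor = 11.22 * 0.9968
t_corrected = 11.1841 s

11.1841 s


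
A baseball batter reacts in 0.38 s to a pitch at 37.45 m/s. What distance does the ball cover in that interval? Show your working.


d = v * t
d = 37.45 * 0.38
d = 14.231 m

14.231 m


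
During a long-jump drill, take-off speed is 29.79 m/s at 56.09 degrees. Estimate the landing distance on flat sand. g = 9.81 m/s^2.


R = v^2 * sin(2*theta) / g
Convert angle to radians: theta = 56.09 deg = 0.979 rad
sin(2*theta) = sin(1.9579) = 0.926
R = 29.79^2 * 0.926 / 9.81
R = 887.4441 * 0.926 / 9.81 = 83.7692 m

83.7692 m


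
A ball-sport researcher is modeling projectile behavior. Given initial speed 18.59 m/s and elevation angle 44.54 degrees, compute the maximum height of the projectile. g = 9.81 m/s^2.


H = (v*sin(theta))^2 / (2*g)
vy = v*sin(theta) = 18.59 * sin(44.54 deg) = 13.0392 m/s
H = vy^2 / (2*g) = 170.0196 / (2*9.81)
H = 170.0196 / 19.62 = 8.6656 m

8.6656 m


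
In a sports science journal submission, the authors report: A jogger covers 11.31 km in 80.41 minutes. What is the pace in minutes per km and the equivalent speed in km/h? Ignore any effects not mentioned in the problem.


Pace = time / distance = 80.41 min / 11.31 km = 7.1096 min/km
Speed = distance / time_in_hours = 11.31 / 1.3402 hr
Speed = 8.4392 km/h

7.1096 min/km, 8.4392 km/h


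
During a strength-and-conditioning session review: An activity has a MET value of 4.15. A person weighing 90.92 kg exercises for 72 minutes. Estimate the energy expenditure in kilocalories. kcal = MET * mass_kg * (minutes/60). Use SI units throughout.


kcal = MET * mass * time_hr
Convert time: 72 min = 1.2 hr
kcal = 4.15 * 90.92 * 1.2
kcal = 452.7816 kcal

452.7816 kcal


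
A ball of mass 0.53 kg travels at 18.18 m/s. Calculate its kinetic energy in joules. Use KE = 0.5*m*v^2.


KE = 0.5 * m * v^2
KE = 0.5 * 0.53 * 18.18^2
KE = 0.5 * 0.53 * 330.5124 = 87.5858 J

87.5858 J


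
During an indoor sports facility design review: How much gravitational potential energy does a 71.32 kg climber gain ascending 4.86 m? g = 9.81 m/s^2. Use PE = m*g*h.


PE = m * g * h
PE = 71.32 * 9.81 * 4.86
PE = 699.6492 * 4.86 = 3400.2951 J

3400.2951 J


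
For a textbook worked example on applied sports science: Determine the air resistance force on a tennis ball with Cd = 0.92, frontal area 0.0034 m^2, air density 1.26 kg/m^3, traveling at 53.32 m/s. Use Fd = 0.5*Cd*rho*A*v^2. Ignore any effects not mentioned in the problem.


Fd = 0.5 * Cd * rho * A * v^2
Fd = 0.5 * 0.92 * 1.26 * 0.0034 * 53.32^2
v^2 = 2843.0224
Fd = 0.5 * 0.92 * 1.26 * 0.0034 * 2843.0224 = 5.6026 N

5.6026 N


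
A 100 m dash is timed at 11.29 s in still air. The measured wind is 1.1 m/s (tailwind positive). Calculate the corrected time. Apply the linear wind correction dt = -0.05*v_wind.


dt = -0.05 * v_wind = -0.05 * 1.1 = -0.055 s
t_corrected = t_still + dt = 11.29 + (-0.055)
t_corrected = 11.235 s

11.235 s


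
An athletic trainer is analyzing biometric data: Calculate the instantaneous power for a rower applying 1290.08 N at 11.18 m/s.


P = F * v
P = 1290.08 * 11.18
P = 14423.0944 W

14423.0944 W


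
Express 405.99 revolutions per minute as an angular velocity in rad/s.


omega = RPM * 2 * pi / 60
omega = 405.99 * 2 * 3.14159 / 60
omega = 2550.9104 / 60 = 42.5152 rad/s

42.5152 rad/s


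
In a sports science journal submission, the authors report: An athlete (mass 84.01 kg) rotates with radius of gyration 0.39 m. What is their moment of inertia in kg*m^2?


I = m * k^2
I = 84.01 * 0.39^2
I = 84.01 * 0.1521 = 12.7779 kg*m^2

12.7779 kg*m^2


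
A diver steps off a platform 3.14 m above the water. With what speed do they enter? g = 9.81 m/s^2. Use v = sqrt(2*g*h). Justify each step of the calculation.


v = sqrt(2 * g * h)
v = sqrt(2 * 9.81 * 3.14)
v = sqrt(61.6068) = 7.849 m/s

7.849 m/s


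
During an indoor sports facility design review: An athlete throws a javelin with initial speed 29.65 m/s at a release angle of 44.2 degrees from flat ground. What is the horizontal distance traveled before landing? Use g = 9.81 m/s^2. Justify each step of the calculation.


R = v^2 * sin(2*theta) / g
Convert angle to radians: theta = 44.2 deg = 0.7714 rad
sin(2*theta) = sin(1.5429) = 0.9996
R = 29.65^2 * 0.9996 / 9.81
R = 879.1225 * 0.9996 / 9.81 = 89.58 m

89.58 m


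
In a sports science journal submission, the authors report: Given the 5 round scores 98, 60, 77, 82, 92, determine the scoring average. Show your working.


Average = sum / n
Sum = 409
Average = 409 / 5 = 81.8

81.8


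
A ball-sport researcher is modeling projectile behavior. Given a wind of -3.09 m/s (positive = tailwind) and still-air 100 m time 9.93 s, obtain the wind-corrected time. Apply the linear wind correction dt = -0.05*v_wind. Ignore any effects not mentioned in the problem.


dt = -0.05 * v_wind = -0.05 * -3.09 = 0.1545 s
t_corrected = t_still + dt = 9.93 + (0.1545)
t_corrected = 10.0845 s

10.0845 s


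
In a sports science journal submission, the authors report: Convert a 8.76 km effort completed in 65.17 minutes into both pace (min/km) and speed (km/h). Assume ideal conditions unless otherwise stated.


Pace = time / distance = 65.17 min / 8.76 km = 7.4395 min/km
Speed = distance / time_in_hours = 8.76 / 1.0862 hr
Speed = 8.0651 km/h

7.4395 min/km, 8.0651 km/h


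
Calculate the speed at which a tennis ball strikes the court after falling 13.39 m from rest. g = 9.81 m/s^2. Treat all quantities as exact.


v = sqrt(2 * g * h)
v = sqrt(2 * 9.81 * 13.39)
v = sqrt(262.7118) = 16.2084 m/s

16.2084 m/s


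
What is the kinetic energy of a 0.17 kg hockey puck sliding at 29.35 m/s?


KE = 0.5 * m * v^2
KE = 0.5 * 0.17 * 29.35^2
KE = 0.5 * 0.17 * 861.4225 = 73.2209 J

73.2209 J


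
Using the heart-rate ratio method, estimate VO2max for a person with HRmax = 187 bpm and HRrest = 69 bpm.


VO2max = 15.3 * HRmax / HRrest
VO2max = 15.3 * 187 / 69
VO2max = 2861.1 / 69 = 41.4652 mL/kg/min

41.4652 mL/kg/min


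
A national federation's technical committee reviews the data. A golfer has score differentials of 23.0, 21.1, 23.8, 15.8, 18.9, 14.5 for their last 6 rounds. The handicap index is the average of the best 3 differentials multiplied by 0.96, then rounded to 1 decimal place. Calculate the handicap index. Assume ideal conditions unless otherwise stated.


All differentials: 23.0, 21.1, 23.8, 15.8, 18.9, 14.5
Sorted: 14.5, 15.8, 18.9, 21.1, 23.0, 23.8
Best 3: 14.5, 15.8, 18.9
Average of best = 49.2 / 3 = 16.4
Raw index = 16.4 * 0.96 = 15.744
Handicap index = round(15.744, 1) = 15.7

15.7


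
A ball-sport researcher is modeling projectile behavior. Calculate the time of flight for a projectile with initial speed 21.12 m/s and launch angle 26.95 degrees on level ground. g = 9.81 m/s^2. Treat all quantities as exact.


T = 2*v*sin(theta)/g
sin(theta) = sin(26.95 deg) = 0.4532
T = 2*21.12*0.4532 / 9.81
T = 19.1437 / 9.81 = 1.9514 s

1.9514 s


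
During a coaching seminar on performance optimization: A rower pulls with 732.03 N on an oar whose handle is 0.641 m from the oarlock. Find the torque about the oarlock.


tau = F * d
tau = 732.03 * 0.641
tau = 469.2312 N*m

469.2312 N*m


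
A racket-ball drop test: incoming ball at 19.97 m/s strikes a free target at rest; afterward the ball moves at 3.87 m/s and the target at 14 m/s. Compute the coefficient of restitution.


e = (v2_after - v1_after) / (v1_before - v2_before)
Numerator = 14 - 3.87 = 10.13
Denominator = 19.97 - 0 = 19.97
e = 10.13 / 19.97 = 0.5073

0.5073


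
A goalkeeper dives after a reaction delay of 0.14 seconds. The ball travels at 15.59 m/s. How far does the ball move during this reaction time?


d = v * t
d = 15.59 * 0.14
d = 2.1826 m

2.1826 m


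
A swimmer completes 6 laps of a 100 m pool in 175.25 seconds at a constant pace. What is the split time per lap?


Split time = total_time / n_laps = 175.25 / 6
Split time = 29.2083 s per lap

29.2083 s


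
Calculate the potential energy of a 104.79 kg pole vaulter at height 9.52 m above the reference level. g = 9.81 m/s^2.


PE = m * g * h
PE = 104.79 * 9.81 * 9.52
PE = 1027.9899 * 9.52 = 9786.4638 J

9786.4638 J


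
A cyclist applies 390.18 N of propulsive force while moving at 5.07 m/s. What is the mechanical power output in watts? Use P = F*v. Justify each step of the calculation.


P = F * v
P = 390.18 * 5.07
P = 1978.2126 W

1978.2126 W


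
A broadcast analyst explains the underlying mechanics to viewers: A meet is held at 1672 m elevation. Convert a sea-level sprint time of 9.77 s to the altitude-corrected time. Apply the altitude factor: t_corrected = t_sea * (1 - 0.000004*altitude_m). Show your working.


Correction factor = 1 - 0.000004 * 1672 = 0.993312
t_corrected = t_sea * factor = 9.77 * 0.993312
t_corrected = 9.7047 s

9.7047 s


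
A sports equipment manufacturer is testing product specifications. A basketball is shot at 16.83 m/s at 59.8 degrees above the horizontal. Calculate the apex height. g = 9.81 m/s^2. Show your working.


H = (v*sin(theta))^2 / (2*g)
vy = v*sin(theta) = 16.83 * sin(59.8 deg) = 14.5457 m/s
H = vy^2 / (2*g) = 211.5787 / (2*9.81)
H = 211.5787 / 19.62 = 10.7838 m

10.7838 m


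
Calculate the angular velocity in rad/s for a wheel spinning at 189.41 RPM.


omega = RPM * 2 * pi / 60
omega = 189.41 * 2 * 3.14159 / 60
omega = 1190.0981 / 60 = 19.835 rad/s

19.835 rad/s


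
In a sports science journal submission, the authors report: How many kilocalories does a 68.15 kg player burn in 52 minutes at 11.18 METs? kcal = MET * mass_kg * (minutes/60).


kcal = MET * mass * time_hr
Convert time: 52 min = 0.8667 hr
kcal = 11.18 * 68.15 * 0.8667
kcal = 660.3281 kcal

660.3281 kcal


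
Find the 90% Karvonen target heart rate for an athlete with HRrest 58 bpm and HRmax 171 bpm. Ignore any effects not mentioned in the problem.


Target = HRrest + pct*(HRmax - HRrest)
Heart rate reserve = HRmax - HRrest = 171 - 58 = 113 bpm
Fraction = 90% = 0.9
Target = 58 + 0.9 * 113
Target = 58 + 101.7 = 159.7 bpm

159.7 bpm


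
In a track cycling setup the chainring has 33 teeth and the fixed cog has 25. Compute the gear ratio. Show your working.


GR = front_teeth / rear_teeth
GR = 33 / 25
GR = 1.32

1.32


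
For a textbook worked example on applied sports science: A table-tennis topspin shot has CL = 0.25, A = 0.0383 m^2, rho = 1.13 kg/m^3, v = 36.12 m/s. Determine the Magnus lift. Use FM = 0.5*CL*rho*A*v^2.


FM = 0.5 * CL * rho * A * v^2
FM = 0.5 * 0.25 * 1.13 * 0.0383 * 36.12^2
v^2 = 1304.6544
FM = 0.5 * 0.25 * 1.13 * 0.0383 * 1304.6544 = 7.058 N

7.058 N


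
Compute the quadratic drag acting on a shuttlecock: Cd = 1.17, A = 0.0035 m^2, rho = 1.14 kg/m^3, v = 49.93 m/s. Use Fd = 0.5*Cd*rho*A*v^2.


Fd = 0.5 * Cd * rho * A * v^2
Fd = 0.5 * 1.17 * 1.14 * 0.0035 * 49.93^2
v^2 = 2493.0049
Fd = 0.5 * 1.17 * 1.14 * 0.0035 * 2493.0049 = 5.819 N

5.819 N


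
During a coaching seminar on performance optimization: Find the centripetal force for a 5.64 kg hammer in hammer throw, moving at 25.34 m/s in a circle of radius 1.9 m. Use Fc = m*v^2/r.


Fc = m * v^2 / r
v^2 = 25.34^2 = 642.1156
Fc = 5.64 * 642.1156 / 1.9
Fc = 3621.532 / 1.9 = 1906.0695 N

1906.0695 N


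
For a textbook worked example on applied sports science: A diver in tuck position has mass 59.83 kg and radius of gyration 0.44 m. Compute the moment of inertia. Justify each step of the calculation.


I = m * k^2
I = 59.83 * 0.44^2
I = 59.83 * 0.1936 = 11.5831 kg*m^2

11.5831 kg*m^2


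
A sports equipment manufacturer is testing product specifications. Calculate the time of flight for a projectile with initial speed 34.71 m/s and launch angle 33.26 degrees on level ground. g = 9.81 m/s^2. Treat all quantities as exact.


T = 2*v*sin(theta)/g
sin(theta) = sin(33.26 deg) = 0.5484
T = 2*34.71*0.5484 / 9.81
T = 38.0726 / 9.81 = 3.881 s

3.881 s


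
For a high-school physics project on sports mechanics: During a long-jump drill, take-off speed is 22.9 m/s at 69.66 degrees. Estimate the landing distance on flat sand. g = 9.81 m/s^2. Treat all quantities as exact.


R = v^2 * sin(2*theta) / g
Convert angle to radians: theta = 69.66 deg = 1.2158 rad
sin(2*theta) = sin(2.4316) = 0.6518
R = 22.9^2 * 0.6518 / 9.81
R = 524.41 * 0.6518 / 9.81 = 34.8449 m

34.8449 m


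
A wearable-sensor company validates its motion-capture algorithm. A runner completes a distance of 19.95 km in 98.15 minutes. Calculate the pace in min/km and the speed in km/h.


Pace = time / distance = 98.15 min / 19.95 km = 4.9198 min/km
Speed = distance / time_in_hours = 19.95 / 1.6358 hr
Speed = 12.1956 km/h

4.9198 min/km, 12.1956 km/h


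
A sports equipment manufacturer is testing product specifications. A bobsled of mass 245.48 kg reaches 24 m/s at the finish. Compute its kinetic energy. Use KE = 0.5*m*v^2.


KE = 0.5 * m * v^2
KE = 0.5 * 245.48 * 24^2
KE = 0.5 * 245.48 * 576 = 70698.24 J

70698.24 J


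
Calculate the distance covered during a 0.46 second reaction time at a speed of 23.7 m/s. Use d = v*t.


d = v * t
d = 23.7 * 0.46
d = 10.902 m

10.902 m


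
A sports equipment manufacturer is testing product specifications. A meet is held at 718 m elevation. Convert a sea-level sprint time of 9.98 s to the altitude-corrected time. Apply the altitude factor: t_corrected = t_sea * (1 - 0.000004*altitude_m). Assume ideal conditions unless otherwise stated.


Correction factor = 1 - 0.000004 * 718 = 0.997128
t_corrected = t_sea * factor = 9.98 * 0.997128
t_corrected = 9.9513 s

9.9513 s


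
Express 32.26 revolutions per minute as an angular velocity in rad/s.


omega = RPM * 2 * pi / 60
omega = 32.26 * 2 * 3.14159 / 60
omega = 202.6956 / 60 = 3.3783 rad/s

3.3783 rad/s


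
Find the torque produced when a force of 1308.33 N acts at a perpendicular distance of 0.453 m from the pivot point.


tau = F * d
tau = 1308.33 * 0.453
tau = 592.6735 N*m

592.6735 N*m


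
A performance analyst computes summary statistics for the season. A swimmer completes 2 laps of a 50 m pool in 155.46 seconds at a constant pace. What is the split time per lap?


Split time = total_time / n_laps = 155.46 / 2
Split time = 77.73 s per lap

77.73 s


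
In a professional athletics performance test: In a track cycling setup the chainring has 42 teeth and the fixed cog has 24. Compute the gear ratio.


GR = front_teeth / rear_teeth
GR = 42 / 24
GR = 1.75

1.75


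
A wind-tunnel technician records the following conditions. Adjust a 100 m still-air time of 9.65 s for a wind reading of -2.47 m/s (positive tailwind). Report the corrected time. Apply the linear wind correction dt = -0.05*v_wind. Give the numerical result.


dt = -0.05 * v_wind = -0.05 * -2.47 = 0.1235 s
t_corrected = t_still + dt = 9.65 + (0.1235)
t_corrected = 9.7735 s

9.7735 s


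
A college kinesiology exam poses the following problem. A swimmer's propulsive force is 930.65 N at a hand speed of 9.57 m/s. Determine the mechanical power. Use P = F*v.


P = F * v
P = 930.65 * 9.57
P = 8906.3205 W

8906.3205 W


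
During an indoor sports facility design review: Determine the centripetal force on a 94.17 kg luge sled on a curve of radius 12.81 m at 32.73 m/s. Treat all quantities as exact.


Fc = m * v^2 / r
v^2 = 32.73^2 = 1071.2529
Fc = 94.17 * 1071.2529 / 12.81
Fc = 100879.8856 / 12.81 = 7875.0886 N

7875.0886 N


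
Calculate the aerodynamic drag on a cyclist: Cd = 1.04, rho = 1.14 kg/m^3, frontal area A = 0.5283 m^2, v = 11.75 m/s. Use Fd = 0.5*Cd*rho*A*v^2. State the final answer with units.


Fd = 0.5 * Cd * rho * A * v^2
Fd = 0.5 * 1.04 * 1.14 * 0.5283 * 11.75^2
v^2 = 138.0625
Fd = 0.5 * 1.04 * 1.14 * 0.5283 * 138.0625 = 43.2379 N

43.2379 N


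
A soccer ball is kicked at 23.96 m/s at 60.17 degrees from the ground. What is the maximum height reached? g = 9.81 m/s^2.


H = (v*sin(theta))^2 / (2*g)
vy = v*sin(theta) = 23.96 * sin(60.17 deg) = 20.7854 m/s
H = vy^2 / (2*g) = 432.0338 / (2*9.81)
H = 432.0338 / 19.62 = 22.0201 m

22.0201 m


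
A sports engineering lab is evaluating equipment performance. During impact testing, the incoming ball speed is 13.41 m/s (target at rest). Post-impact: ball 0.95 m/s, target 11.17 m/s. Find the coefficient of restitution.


e = (v2_after - v1_after) / (v1_before - v2_before)
Numerator = 11.17 - 0.95 = 10.22
Denominator = 13.41 - 0 = 13.41
e = 10.22 / 13.41 = 0.7621

0.7621


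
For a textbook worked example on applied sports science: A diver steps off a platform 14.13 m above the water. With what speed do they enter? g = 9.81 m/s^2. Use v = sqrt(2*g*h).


v = sqrt(2 * g * h)
v = sqrt(2 * 9.81 * 14.13)
v = sqrt(277.2306) = 16.6502 m/s

16.6502 m/s


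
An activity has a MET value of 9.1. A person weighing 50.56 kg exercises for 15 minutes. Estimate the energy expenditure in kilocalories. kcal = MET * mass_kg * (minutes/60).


kcal = MET * mass * time_hr
Convert time: 15 min = 0.25 hr
kcal = 9.1 * 50.56 * 0.25
kcal = 115.024 kcal

115.024 kcal


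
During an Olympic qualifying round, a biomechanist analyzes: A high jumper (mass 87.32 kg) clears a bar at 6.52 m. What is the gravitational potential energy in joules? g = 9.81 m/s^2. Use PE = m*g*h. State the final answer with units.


PE = m * g * h
PE = 87.32 * 9.81 * 6.52
PE = 856.6092 * 6.52 = 5585.092 J

5585.092 J


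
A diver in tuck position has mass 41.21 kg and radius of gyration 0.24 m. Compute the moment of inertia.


I = m * k^2
I = 41.21 * 0.24^2
I = 41.21 * 0.0576 = 2.3737 kg*m^2

2.3737 kg*m^2


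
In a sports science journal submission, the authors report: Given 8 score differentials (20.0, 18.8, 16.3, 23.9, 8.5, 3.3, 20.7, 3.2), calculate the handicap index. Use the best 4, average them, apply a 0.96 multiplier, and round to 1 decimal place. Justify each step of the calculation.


All differentials: 20.0, 18.8, 16.3, 23.9, 8.5, 3.3, 20.7, 3.2
Sorted: 3.2, 3.3, 8.5, 16.3, 18.8, 20.0, 20.7, 23.9
Best 4: 3.2, 3.3, 8.5, 16.3
Average of best = 31.3 / 4 = 7.825
Raw index = 7.825 * 0.96 = 7.512
Handicap index = round(7.512, 1) = 7.5

7.5


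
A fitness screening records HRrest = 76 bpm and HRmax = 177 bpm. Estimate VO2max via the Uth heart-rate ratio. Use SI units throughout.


VO2max = 15.3 * HRmax / HRrest
VO2max = 15.3 * 177 / 76
VO2max = 2708.1 / 76 = 35.6329 mL/kg/min

35.6329 mL/kg/min


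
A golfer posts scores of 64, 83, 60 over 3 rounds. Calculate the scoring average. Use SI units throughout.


Average = sum / n
Sum = 207
Average = 207 / 3 = 69

69


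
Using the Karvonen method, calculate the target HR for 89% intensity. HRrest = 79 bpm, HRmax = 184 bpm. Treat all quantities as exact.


Target = HRrest + pct*(HRmax - HRrest)
Heart rate reserve = HRmax - HRrest = 184 - 79 = 105 bpm
Fraction = 89% = 0.89
Target = 79 + 0.89 * 105
Target = 79 + 93.45 = 172.45 bpm

172.45 bpm


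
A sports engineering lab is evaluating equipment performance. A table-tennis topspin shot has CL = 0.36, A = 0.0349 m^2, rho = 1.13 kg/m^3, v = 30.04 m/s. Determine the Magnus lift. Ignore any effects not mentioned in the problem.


FM = 0.5 * CL * rho * A * v^2
FM = 0.5 * 0.36 * 1.13 * 0.0349 * 30.04^2
v^2 = 902.4016
FM = 0.5 * 0.36 * 1.13 * 0.0349 * 902.4016 = 6.4058 N

6.4058 N


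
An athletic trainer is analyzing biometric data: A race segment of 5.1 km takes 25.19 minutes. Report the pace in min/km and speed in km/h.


Pace = time / distance = 25.19 min / 5.1 km = 4.9392 min/km
Speed = distance / time_in_hours = 5.1 / 0.4198 hr
Speed = 12.1477 km/h

4.9392 min/km, 12.1477 km/h


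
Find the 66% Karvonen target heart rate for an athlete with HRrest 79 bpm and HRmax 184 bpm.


Target = HRrest + pct*(HRmax - HRrest)
Heart rate reserve = HRmax - HRrest = 184 - 79 = 105 bpm
Fraction = 66% = 0.66
Target = 79 + 0.66 * 105
Target = 79 + 69.3 = 148.3 bpm

148.3 bpm


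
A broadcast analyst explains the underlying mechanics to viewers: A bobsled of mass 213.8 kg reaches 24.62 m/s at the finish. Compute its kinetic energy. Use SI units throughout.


KE = 0.5 * m * v^2
KE = 0.5 * 213.8 * 24.62^2
KE = 0.5 * 213.8 * 606.1444 = 64796.8364 J

64796.8364 J


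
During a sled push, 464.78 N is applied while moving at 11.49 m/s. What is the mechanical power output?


P = F * v
P = 464.78 * 11.49
P = 5340.3222 W

5340.3222 W


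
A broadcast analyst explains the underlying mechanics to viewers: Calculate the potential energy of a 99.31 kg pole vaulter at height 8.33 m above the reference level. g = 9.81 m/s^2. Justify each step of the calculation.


PE = m * g * h
PE = 99.31 * 9.81 * 8.33
PE = 974.2311 * 8.33 = 8115.3451 J

8115.3451 J


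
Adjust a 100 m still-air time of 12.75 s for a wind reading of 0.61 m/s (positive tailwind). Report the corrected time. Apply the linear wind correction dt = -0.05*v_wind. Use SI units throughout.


dt = -0.05 * v_wind = -0.05 * 0.61 = -0.0305 s
t_corrected = t_still + dt = 12.75 + (-0.0305)
t_corrected = 12.7195 s

12.7195 s


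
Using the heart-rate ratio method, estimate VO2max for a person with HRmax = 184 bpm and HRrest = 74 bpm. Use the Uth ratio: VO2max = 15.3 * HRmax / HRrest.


VO2max = 15.3 * HRmax / HRrest
VO2max = 15.3 * 184 / 74
VO2max = 2815.2 / 74 = 38.0432 mL/kg/min

38.0432 mL/kg/min


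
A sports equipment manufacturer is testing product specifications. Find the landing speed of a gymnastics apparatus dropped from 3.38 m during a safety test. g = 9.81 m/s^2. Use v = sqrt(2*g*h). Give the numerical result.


v = sqrt(2 * g * h)
v = sqrt(2 * 9.81 * 3.38)
v = sqrt(66.3156) = 8.1434 m/s

8.1434 m/s


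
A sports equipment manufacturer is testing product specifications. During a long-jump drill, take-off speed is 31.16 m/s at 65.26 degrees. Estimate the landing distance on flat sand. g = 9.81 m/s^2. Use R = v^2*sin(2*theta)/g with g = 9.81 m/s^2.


R = v^2 * sin(2*theta) / g
Convert angle to radians: theta = 65.26 deg = 1.139 rad
sin(2*theta) = sin(2.278) = 0.7602
R = 31.16^2 * 0.7602 / 9.81
R = 970.9456 * 0.7602 / 9.81 = 75.2388 m

75.2388 m


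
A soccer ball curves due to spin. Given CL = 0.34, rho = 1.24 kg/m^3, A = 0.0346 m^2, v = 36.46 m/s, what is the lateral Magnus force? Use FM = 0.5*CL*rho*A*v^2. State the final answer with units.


FM = 0.5 * CL * rho * A * v^2
FM = 0.5 * 0.34 * 1.24 * 0.0346 * 36.46^2
v^2 = 1329.3316
FM = 0.5 * 0.34 * 1.24 * 0.0346 * 1329.3316 = 9.6957 N

9.6957 N


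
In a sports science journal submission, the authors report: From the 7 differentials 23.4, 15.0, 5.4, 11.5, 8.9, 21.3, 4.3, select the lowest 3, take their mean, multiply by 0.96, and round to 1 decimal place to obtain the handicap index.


All differentials: 23.4, 15.0, 5.4, 11.5, 8.9, 21.3, 4.3
Sorted: 4.3, 5.4, 8.9, 11.5, 15.0, 21.3, 23.4
Best 3: 4.3, 5.4, 8.9
Average of best = 18.6 / 3 = 6.2
Raw index = 6.2 * 0.96 = 5.952
Handicap index = round(5.952, 1) = 6.0

6.0


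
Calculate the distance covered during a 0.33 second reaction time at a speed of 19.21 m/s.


d = v * t
d = 19.21 * 0.33
d = 6.3393 m

6.3393 m


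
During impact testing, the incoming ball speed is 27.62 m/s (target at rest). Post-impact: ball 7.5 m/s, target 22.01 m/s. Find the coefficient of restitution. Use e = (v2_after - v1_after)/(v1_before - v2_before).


e = (v2_after - v1_after) / (v1_before - v2_before)
Numerator = 22.01 - 7.5 = 14.51
Denominator = 27.62 - 0 = 27.62
e = 14.51 / 27.62 = 0.5253

0.5253


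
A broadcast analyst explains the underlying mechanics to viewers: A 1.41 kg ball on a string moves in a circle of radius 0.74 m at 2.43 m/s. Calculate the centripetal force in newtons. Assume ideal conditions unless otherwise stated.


Fc = m * v^2 / r
v^2 = 2.43^2 = 5.9049
Fc = 1.41 * 5.9049 / 0.74
Fc = 8.3259 / 0.74 = 11.2512 N

11.2512 N


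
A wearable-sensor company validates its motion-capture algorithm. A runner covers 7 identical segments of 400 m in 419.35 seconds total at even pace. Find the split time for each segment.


Split time = total_time / n_laps = 419.35 / 7
Split time = 59.9071 s per lap

59.9071 s


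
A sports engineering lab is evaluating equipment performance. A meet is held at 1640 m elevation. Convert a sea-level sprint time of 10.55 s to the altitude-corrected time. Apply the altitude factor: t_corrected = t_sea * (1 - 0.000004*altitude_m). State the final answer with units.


Correction factor = 1 - 0.000004 * 1640 = 0.99344
t_corrected = t_sea * factor = 10.55 * 0.99344
t_corrected = 10.4808 s

10.4808 s


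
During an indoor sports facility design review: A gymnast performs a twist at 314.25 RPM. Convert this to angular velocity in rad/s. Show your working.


omega = RPM * 2 * pi / 60
omega = 314.25 * 2 * 3.14159 / 60
omega = 1974.491 / 60 = 32.9082 rad/s

32.9082 rad/s


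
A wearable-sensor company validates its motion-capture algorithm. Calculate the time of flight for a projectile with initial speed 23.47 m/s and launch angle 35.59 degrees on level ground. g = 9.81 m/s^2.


T = 2*v*sin(theta)/g
sin(theta) = sin(35.59 deg) = 0.582
T = 2*23.47*0.582 / 9.81
T = 27.3182 / 9.81 = 2.7847 s

2.7847 s


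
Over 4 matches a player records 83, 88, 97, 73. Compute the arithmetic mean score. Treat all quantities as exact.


Average = sum / n
Sum = 341
Average = 341 / 4 = 85.25

85.25


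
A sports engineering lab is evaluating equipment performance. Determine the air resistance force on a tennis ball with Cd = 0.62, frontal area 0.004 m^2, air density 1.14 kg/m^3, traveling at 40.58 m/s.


Fd = 0.5 * Cd * rho * A * v^2
Fd = 0.5 * 0.62 * 1.14 * 0.004 * 40.58^2
v^2 = 1646.7364
Fd = 0.5 * 0.62 * 1.14 * 0.004 * 1646.7364 = 2.3278 N

2.3278 N


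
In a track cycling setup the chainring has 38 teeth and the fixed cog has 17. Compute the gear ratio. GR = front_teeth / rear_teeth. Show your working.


GR = front_teeth / rear_teeth
GR = 38 / 17
GR = 2.2353

2.2353


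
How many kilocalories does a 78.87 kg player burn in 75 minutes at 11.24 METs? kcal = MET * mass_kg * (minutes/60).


kcal = MET * mass * time_hr
Convert time: 75 min = 1.25 hr
kcal = 11.24 * 78.87 * 1.25
kcal = 1108.1235 kcal

1108.1235 kcal


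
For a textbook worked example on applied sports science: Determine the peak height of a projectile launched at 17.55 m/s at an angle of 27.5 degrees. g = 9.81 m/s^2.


H = (v*sin(theta))^2 / (2*g)
vy = v*sin(theta) = 17.55 * sin(27.5 deg) = 8.1037 m/s
H = vy^2 / (2*g) = 65.6698 / (2*9.81)
H = 65.6698 / 19.62 = 3.3471 m

3.3471 m


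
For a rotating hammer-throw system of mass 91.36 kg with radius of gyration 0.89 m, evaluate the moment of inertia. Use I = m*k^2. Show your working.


I = m * k^2
I = 91.36 * 0.89^2
I = 91.36 * 0.7921 = 72.3663 kg*m^2

72.3663 kg*m^2


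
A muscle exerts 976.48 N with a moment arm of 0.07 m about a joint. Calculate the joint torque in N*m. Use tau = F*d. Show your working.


tau = F * d
tau = 976.48 * 0.07
tau = 68.3536 N*m

68.3536 N*m


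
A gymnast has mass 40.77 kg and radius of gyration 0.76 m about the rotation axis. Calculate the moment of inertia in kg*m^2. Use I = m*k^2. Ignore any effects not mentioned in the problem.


I = m * k^2
I = 40.77 * 0.76^2
I = 40.77 * 0.5776 = 23.5488 kg*m^2

23.5488 kg*m^2


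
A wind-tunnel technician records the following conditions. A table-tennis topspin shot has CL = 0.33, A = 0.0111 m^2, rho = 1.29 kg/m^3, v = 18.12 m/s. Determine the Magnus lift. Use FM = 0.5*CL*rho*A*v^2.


FM = 0.5 * CL * rho * A * v^2
FM = 0.5 * 0.33 * 1.29 * 0.0111 * 18.12^2
v^2 = 328.3344
FM = 0.5 * 0.33 * 1.29 * 0.0111 * 328.3344 = 0.7757 N

0.7757 N


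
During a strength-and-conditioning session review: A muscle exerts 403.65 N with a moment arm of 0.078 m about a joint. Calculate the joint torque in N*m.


tau = F * d
tau = 403.65 * 0.078
tau = 31.4847 N*m

31.4847 N*m


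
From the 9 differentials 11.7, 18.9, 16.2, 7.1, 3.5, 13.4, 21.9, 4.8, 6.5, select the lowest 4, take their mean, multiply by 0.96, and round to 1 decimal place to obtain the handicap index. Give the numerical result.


All differentials: 11.7, 18.9, 16.2, 7.1, 3.5, 13.4, 21.9, 4.8, 6.5
Sorted: 3.5, 4.8, 6.5, 7.1, 11.7, 13.4, 16.2, 18.9, 21.9
Best 4: 3.5, 4.8, 6.5, 7.1
Average of best = 21.9 / 4 = 5.475
Raw index = 5.475 * 0.96 = 5.256
Handicap index = round(5.256, 1) = 5.3

5.3


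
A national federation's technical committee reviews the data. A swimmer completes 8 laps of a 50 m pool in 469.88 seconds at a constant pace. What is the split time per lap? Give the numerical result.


Split time = total_time / n_laps = 469.88 / 8
Split time = 58.735 s per lap

58.735 s


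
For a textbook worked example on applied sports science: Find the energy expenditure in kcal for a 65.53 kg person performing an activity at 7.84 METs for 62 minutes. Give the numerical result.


kcal = MET * mass * time_hr
Convert time: 62 min = 1.0333 hr
kcal = 7.84 * 65.53 * 1.0333
kcal = 530.8804 kcal

530.8804 kcal


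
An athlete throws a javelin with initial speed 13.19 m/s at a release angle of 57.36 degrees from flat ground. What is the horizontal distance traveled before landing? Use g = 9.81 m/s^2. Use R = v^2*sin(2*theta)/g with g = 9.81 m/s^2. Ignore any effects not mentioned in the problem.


R = v^2 * sin(2*theta) / g
Convert angle to radians: theta = 57.36 deg = 1.0011 rad
sin(2*theta) = sin(2.0022) = 0.9084
R = 13.19^2 * 0.9084 / 9.81
R = 173.9761 * 0.9084 / 9.81 = 16.1094 m

16.1094 m


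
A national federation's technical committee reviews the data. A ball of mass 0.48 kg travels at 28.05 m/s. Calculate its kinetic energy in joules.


KE = 0.5 * m * v^2
KE = 0.5 * 0.48 * 28.05^2
KE = 0.5 * 0.48 * 786.8025 = 188.8326 J

188.8326 J


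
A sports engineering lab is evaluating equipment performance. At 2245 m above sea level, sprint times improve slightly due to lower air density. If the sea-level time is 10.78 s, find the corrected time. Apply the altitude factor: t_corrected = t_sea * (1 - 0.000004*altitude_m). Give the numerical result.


Correction factor = 1 - 0.000004 * 2245 = 0.99102
t_corrected = t_sea * factor = 10.78 * 0.99102
t_corrected = 10.6832 s

10.6832 s


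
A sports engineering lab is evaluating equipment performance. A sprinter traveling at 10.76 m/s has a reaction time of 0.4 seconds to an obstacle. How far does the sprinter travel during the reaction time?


d = v * t
d = 10.76 * 0.4
d = 4.304 m

4.304 m


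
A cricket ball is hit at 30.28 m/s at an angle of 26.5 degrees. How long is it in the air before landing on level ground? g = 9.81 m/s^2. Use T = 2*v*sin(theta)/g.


T = 2*v*sin(theta)/g
sin(theta) = sin(26.5 deg) = 0.4462
T = 2*30.28*0.4462 / 9.81
T = 27.0217 / 9.81 = 2.7545 s

2.7545 s


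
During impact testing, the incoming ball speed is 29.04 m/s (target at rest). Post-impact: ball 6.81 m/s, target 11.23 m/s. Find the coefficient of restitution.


e = (v2_after - v1_after) / (v1_before - v2_before)
Numerator = 11.23 - 6.81 = 4.42
Denominator = 29.04 - 0 = 29.04
e = 4.42 / 29.04 = 0.1522

0.1522


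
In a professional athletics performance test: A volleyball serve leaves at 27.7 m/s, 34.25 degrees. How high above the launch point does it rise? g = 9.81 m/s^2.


H = (v*sin(theta))^2 / (2*g)
vy = v*sin(theta) = 27.7 * sin(34.25 deg) = 15.5897 m/s
H = vy^2 / (2*g) = 243.0386 / (2*9.81)
H = 243.0386 / 19.62 = 12.3873 m

12.3873 m


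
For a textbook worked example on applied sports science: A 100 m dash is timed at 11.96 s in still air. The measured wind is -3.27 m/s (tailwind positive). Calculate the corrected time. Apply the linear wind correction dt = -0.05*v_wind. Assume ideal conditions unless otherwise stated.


dt = -0.05 * v_wind = -0.05 * -3.27 = 0.1635 s
t_corrected = t_still + dt = 11.96 + (0.1635)
t_corrected = 12.1235 s

12.1235 s


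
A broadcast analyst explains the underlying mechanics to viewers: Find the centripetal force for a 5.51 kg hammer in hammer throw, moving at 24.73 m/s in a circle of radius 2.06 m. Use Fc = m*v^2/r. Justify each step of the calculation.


Fc = m * v^2 / r
v^2 = 24.73^2 = 611.5729
Fc = 5.51 * 611.5729 / 2.06
Fc = 3369.7667 / 2.06 = 1635.8091 N

1635.8091 N


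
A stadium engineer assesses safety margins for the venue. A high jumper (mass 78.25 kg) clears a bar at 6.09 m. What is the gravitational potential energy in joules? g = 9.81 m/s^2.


PE = m * g * h
PE = 78.25 * 9.81 * 6.09
PE = 767.6325 * 6.09 = 4674.8819 J

4674.8819 J


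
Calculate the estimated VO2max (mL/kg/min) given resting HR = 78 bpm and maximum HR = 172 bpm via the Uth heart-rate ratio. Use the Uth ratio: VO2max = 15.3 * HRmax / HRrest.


VO2max = 15.3 * HRmax / HRrest
VO2max = 15.3 * 172 / 78
VO2max = 2631.6 / 78 = 33.7385 mL/kg/min

33.7385 mL/kg/min


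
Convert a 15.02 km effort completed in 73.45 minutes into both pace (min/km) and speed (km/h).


Pace = time / distance = 73.45 min / 15.02 km = 4.8901 min/km
Speed = distance / time_in_hours = 15.02 / 1.2242 hr
Speed = 12.2696 km/h

4.8901 min/km, 12.2696 km/h


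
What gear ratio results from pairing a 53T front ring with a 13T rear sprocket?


GR = front_teeth / rear_teeth
GR = 53 / 13
GR = 4.0769

4.0769


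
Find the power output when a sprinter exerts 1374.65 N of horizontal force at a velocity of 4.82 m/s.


P = F * v
P = 1374.65 * 4.82
P = 6625.813 W

6625.813 W


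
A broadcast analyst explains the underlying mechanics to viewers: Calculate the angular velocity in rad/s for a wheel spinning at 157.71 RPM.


omega = RPM * 2 * pi / 60
omega = 157.71 * 2 * 3.14159 / 60
omega = 990.9212 / 60 = 16.5154 rad/s

16.5154 rad/s


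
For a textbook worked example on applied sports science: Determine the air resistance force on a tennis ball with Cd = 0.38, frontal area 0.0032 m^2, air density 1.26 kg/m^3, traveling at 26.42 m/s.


Fd = 0.5 * Cd * rho * A * v^2
Fd = 0.5 * 0.38 * 1.26 * 0.0032 * 26.42^2
v^2 = 698.0164
Fd = 0.5 * 0.38 * 1.26 * 0.0032 * 698.0164 = 0.5347 N

0.5347 N


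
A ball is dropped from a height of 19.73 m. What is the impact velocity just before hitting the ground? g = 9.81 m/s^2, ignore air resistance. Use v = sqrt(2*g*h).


v = sqrt(2 * g * h)
v = sqrt(2 * 9.81 * 19.73)
v = sqrt(387.1026) = 19.6749 m/s

19.6749 m/s


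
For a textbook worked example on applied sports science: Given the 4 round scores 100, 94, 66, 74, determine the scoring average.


Average = sum / n
Sum = 334
Average = 334 / 4 = 83.5

83.5


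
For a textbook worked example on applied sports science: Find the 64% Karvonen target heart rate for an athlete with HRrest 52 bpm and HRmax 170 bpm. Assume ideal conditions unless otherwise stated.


Target = HRrest + pct*(HRmax - HRrest)
Heart rate reserve = HRmax - HRrest = 170 - 52 = 118 bpm
Fraction = 64% = 0.64
Target = 52 + 0.64 * 118
Target = 52 + 75.52 = 127.52 bpm

127.52 bpm


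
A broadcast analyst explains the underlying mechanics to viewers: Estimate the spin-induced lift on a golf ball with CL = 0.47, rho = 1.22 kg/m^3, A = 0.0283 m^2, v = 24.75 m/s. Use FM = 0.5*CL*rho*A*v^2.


FM = 0.5 * CL * rho * A * v^2
FM = 0.5 * 0.47 * 1.22 * 0.0283 * 24.75^2
v^2 = 612.5625
FM = 0.5 * 0.47 * 1.22 * 0.0283 * 612.5625 = 4.9701 N

4.9701 N


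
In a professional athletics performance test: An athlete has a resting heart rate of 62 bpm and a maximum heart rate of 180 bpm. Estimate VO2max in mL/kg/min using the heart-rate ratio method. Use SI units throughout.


VO2max = 15.3 * HRmax / HRrest
VO2max = 15.3 * 180 / 62
VO2max = 2754 / 62 = 44.4194 mL/kg/min

44.4194 mL/kg/min


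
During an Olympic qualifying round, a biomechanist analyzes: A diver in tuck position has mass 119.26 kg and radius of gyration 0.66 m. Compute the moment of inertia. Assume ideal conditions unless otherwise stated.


I = m * k^2
I = 119.26 * 0.66^2
I = 119.26 * 0.4356 = 51.9497 kg*m^2

51.9497 kg*m^2


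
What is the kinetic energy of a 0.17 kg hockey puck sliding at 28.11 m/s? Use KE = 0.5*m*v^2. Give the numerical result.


KE = 0.5 * m * v^2
KE = 0.5 * 0.17 * 28.11^2
KE = 0.5 * 0.17 * 790.1721 = 67.1646 J

67.1646 J
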